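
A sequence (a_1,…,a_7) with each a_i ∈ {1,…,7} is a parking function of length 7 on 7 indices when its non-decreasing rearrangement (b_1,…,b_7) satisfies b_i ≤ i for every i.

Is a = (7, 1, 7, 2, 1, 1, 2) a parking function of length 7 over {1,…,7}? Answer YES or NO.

NO

Sorted: b = (1, 1, 1, 2, 2, 7, 7).
  b_1=1 ≤ 1
  b_2=1 ≤ 2
  b_3=1 ≤ 3
  b_4=2 ≤ 4
  b_5=2 ≤ 5
  b_6=7 > 6
  fails at i=6 ⇒ NO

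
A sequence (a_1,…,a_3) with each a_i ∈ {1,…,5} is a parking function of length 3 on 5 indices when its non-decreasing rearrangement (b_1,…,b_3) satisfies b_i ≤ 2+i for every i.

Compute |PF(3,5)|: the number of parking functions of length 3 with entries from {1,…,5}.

108

|PF| = (6−3)·6^(3−1) = 3 · 36 = 108
E.g. (4,3,1) → sorted (1,3,4): b_i ≤ 2+i ∀i, a PF.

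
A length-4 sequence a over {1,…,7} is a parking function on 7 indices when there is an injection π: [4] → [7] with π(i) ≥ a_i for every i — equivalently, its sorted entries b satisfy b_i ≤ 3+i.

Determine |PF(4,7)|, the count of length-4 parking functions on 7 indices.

2048

#PF = (7+1−4)·(7+1)^{4−1} = 4 · 512 = 2048
Example (5,3,7,6) → sorted (3,5,6,7): b_i ≤ 3+i ∀i, a PF.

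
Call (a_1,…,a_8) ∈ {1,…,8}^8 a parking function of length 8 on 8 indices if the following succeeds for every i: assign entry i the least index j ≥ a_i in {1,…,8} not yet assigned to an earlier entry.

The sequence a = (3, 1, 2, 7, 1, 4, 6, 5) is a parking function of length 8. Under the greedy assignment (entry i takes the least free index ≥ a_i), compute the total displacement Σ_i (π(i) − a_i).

7

Σπ(i) = 1+…+8 = 36; Σa = 3+1+2+7+1+4+6+5 = 29; disp = 36−29 = 7.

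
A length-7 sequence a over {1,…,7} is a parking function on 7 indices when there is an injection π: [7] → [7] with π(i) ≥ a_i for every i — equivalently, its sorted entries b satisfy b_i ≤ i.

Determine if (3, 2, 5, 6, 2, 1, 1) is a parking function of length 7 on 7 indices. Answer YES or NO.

YES

Order a: b = (1, 1, 2, 2, 3, 5, 6).
  b_1=1 ≤ 1
  b_2=1 ≤ 2
  b_3=2 ≤ 3
  b_4=2 ≤ 4
  b_5=3 ≤ 5
  b_6=5 ≤ 6
  b_7=6 ≤ 7
All bounds hold ⇒ YES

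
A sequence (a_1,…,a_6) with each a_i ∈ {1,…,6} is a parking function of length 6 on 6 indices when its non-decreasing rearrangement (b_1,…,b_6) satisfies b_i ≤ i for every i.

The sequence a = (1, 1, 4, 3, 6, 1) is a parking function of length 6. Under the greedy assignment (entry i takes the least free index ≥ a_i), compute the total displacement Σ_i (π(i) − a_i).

Σπ = 21 ({1..6} each once); Σa = 1+1+4+3+6+1 = 16; disp = 21−16 = 5.

5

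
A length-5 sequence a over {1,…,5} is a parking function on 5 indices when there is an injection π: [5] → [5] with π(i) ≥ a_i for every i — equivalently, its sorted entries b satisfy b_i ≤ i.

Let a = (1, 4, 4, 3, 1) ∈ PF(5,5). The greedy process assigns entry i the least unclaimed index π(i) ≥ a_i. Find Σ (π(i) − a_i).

2

Σπ = 15 ({1..5} each once); Σa = 1+4+4+3+1 = 13; disp = 15−13 = 2.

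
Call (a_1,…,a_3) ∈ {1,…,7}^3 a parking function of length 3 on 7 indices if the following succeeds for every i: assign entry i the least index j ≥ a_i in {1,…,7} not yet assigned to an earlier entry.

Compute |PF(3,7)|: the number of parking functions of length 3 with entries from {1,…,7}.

|PF| = (8−3)·8^(3−1) = 5 · 64 = 320 (Pollak)
One tuple (1,3,2) → sorted (1,2,3): b_i ≤ 4+i ∀i, a PF.

320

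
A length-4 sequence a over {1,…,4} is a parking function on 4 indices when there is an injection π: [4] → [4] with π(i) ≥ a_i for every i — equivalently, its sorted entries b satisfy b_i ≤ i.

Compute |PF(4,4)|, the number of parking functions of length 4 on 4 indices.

#PF = 1·5^3 = 1 · 125 = 125 (Pollak)
Example (3,2,2,1) → sorted (1,2,2,3): b_i ≤ i ∀i, a PF.

125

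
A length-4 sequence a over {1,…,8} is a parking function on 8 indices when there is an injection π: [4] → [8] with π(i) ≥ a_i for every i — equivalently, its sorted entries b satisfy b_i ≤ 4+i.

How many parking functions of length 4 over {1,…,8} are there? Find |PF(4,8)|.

|PF(4,8)| = 5·9^3 = 5 · 729 = 3645 (Konheim–Weiss)
Check (5,6,5,4) → sorted (4,5,5,6): b_i ≤ 4+i ∀i, a PF.

3645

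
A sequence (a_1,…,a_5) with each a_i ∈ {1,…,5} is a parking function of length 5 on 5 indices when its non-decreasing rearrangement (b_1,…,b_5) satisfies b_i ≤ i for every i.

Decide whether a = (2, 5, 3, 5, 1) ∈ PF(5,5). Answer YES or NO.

NO

Sorted: b = (1, 2, 3, 5, 5).
  b_1=1 ≤ 1
  b_2=2 ≤ 2
  b_3=3 ≤ 3
  b_4=5 > 4
  fails at i=4 ⇒ NO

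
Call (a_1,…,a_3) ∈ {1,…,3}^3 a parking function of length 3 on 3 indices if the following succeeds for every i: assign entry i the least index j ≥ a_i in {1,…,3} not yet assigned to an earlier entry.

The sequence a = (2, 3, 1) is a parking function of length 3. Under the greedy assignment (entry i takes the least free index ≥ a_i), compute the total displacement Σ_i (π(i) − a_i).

Σπ(i) = 1+…+3 = 6; Σa = 2+3+1 = 6; disp = 6−6 = 0.

0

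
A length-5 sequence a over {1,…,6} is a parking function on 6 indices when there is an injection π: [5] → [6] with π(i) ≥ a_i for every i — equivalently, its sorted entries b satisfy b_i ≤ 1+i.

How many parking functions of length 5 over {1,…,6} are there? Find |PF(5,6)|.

4802

Count = (7−5)·7^(5−1) = 2×2401 = 4802 [KW]
One tuple (3,4,6,1,5) → sorted (1,3,4,5,6): b_i ≤ 1+i ∀i, a PF.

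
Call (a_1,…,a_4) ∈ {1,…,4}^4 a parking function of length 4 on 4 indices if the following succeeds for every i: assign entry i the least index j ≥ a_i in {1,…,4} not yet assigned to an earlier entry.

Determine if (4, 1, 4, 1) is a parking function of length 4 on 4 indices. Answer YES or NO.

NO

Rearranged: b = (1, 1, 4, 4).
  b_1=1 ≤ 1
  b_2=1 ≤ 2
  b_3=4 > 3
  fails at i=3 ⇒ NO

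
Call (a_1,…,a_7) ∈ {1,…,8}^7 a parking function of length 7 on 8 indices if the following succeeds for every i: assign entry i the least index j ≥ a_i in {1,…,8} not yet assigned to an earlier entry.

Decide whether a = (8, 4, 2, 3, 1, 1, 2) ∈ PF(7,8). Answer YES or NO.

YES

Order a: b = (1, 1, 2, 2, 3, 4, 8).
  b_1=1 ≤ 2
  b_2=1 ≤ 3
  b_3=2 ≤ 4
  b_4=2 ≤ 5
  b_5=3 ≤ 6
  b_6=4 ≤ 7
  b_7=8 ≤ 8
All bounds hold ⇒ YES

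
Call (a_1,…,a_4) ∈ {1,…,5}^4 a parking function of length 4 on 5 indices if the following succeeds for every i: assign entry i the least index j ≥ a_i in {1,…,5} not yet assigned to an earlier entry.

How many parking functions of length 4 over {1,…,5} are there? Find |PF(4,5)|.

432

|PF(4,5)| = (6−4)·6^(4−1) = 2·216 = 432
E.g. (3,1,3,5) → sorted (1,3,3,5): b_i ≤ 1+i ∀i, a PF.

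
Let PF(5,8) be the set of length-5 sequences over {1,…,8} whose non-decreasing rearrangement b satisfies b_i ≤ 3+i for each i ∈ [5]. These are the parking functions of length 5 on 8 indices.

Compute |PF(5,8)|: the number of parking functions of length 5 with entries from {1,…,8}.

|PF| = (8−5+1)·(8+1)^(5−1) = 4 · 6561 = 26244
Example (7,4,2,3,5) → sorted (2,3,4,5,7): b_i ≤ 3+i ∀i, a PF.

26244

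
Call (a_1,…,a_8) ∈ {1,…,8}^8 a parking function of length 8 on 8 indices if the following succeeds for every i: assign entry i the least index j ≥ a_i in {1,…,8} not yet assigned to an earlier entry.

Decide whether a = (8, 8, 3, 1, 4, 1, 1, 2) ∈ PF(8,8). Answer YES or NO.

NO

Sorted: b = (1, 1, 1, 2, 3, 4, 8, 8).
  b_1=1 ≤ 1
  b_2=1 ≤ 2
  b_3=1 ≤ 3
  b_4=2 ≤ 4
  b_5=3 ≤ 5
  b_6=4 ≤ 6
  b_7=8 > 7
  fails at i=7 ⇒ NO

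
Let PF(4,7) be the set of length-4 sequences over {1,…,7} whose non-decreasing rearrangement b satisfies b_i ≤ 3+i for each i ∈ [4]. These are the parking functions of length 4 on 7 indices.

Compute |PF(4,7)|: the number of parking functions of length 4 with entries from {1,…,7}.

#PF = (7+1−4)·(7+1)^{4−1} = 4 · 512 = 2048
E.g. (4,3,3,1) → sorted (1,3,3,4): b_i ≤ 3+i ∀i, a PF.

2048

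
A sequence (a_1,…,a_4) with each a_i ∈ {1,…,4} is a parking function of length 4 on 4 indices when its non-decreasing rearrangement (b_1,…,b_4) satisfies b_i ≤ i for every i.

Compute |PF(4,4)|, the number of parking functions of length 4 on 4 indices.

125

|PF| = 1·5^3 = 1·125 = 125 [KW]
Check (2,3,3,1) → sorted (1,2,3,3): b_i ≤ i ∀i, a PF.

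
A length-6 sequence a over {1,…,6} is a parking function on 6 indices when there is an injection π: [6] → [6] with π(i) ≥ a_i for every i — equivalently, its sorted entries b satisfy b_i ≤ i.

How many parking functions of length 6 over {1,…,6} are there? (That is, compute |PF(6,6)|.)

16807

|PF| = (6+1−6)·(6+1)^{6−1} = 1 · 16807 = 16807
E.g. (1,4,3,2,5,2) → sorted (1,2,2,3,4,5): b_i ≤ i ∀i, a PF.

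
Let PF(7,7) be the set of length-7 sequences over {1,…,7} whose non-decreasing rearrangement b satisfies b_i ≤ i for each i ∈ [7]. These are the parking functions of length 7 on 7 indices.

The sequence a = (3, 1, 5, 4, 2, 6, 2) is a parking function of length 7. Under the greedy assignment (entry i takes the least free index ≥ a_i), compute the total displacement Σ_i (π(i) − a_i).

5

Σπ = 28 ({1..7} each once); Σa = 3+1+5+4+2+6+2 = 23; disp = 28−23 = 5.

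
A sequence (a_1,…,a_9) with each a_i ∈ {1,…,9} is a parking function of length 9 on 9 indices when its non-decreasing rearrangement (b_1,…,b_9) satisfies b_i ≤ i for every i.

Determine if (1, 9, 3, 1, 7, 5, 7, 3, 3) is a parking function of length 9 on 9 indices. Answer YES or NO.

Sorted: b = (1, 1, 3, 3, 3, 5, 7, 7, 9).
  b_1=1 ≤ 1
  b_2=1 ≤ 2
  b_3=3 ≤ 3
  b_4=3 ≤ 4
  b_5=3 ≤ 5
  b_6=5 ≤ 6
  b_7=7 ≤ 7
  b_8=7 ≤ 8
  b_9=9 ≤ 9
All bounds hold ⇒ YES

YES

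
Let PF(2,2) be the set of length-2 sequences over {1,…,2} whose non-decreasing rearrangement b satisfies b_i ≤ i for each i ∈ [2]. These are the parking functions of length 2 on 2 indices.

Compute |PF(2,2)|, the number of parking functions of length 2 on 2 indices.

|PF(2,2)| = (2−2+1)·(2+1)^(2−1) = 1 · 3 = 3 (Pollak)
E.g. (1,2) → sorted (1,2): b_i ≤ i ∀i, a PF.

3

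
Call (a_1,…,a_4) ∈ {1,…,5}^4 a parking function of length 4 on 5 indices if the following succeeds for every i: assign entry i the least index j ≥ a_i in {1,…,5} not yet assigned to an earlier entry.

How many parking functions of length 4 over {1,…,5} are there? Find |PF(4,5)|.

|PF| = (5−4+1)·(5+1)^(4−1) = 2×216 = 432
E.g. (4,1,5,1) → sorted (1,1,4,5): b_i ≤ 1+i ∀i, a PF.

432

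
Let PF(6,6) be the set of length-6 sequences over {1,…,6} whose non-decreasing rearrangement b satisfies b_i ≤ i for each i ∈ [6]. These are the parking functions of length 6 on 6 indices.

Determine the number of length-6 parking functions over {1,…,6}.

16807

#PF = (6+1−6)·(6+1)^{6−1} = 1×16807 = 16807 [KW]
One tuple (6,1,4,4,3,1) → sorted (1,1,3,4,4,6): b_i ≤ i ∀i, a PF.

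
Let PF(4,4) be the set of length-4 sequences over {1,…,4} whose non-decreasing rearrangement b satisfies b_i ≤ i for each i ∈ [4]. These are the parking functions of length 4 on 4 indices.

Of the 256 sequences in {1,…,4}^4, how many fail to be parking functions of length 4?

131

#PF = (4+1−4)·(4+1)^{4−1} = 1 · 125 = 125
Check (4,3,4,4) → sorted (3,4,4,4): b_1=3>1, not a PF.
So 256 − 125 = 131 fail.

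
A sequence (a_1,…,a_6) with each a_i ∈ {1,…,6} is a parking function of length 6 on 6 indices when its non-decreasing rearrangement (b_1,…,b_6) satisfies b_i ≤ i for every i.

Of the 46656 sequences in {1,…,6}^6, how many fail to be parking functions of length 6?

#PF = (6+1−6)·(6+1)^{6−1} = 1×16807 = 16807 [KW]
Example (6,4,4,4,3,5) → sorted (3,4,4,4,5,6): b_1=3>1, not a PF.
6^6 − 16807 = 46656 − 16807 = 29849

29849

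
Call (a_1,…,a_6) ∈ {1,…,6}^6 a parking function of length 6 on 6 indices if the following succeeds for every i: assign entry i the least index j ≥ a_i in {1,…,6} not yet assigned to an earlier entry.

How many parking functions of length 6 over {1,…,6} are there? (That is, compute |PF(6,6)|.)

#PF = (6+1−6)·(6+1)^{6−1} = 1·16807 = 16807 (Konheim–Weiss)
E.g. (2,3,1,3,4,6) → sorted (1,2,3,3,4,6): b_i ≤ i ∀i, a PF.

16807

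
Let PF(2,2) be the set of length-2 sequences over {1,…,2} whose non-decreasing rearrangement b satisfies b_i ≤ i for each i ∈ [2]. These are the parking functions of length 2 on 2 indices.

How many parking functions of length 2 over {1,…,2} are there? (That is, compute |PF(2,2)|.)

3

#PF = 1·3^1 = 1·3 = 3 (Konheim–Weiss)
Example (2,1) → sorted (1,2): b_i ≤ i ∀i, a PF.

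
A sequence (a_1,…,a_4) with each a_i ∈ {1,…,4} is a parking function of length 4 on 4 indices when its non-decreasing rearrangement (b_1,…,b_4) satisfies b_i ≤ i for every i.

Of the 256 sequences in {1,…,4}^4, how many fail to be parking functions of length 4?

Count = (5−4)·5^(4−1) = 1·125 = 125
Check (4,3,3,4) → sorted (3,3,4,4): b_1=3>1, not a PF.
Total 256; non-PF = 256−125 = 131

131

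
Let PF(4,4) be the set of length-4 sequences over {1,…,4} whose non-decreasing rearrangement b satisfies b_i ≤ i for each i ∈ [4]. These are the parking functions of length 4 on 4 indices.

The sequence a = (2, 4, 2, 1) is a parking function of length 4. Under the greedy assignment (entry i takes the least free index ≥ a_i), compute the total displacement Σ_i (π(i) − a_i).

1

Σπ = 4·5/2 = 10 (π permutes [4]); Σa = 2+4+2+1 = 9; disp = 10−9 = 1.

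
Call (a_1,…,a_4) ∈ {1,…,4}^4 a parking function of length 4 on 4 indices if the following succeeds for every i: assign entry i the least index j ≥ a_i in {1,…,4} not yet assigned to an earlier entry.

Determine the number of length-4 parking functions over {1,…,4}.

Count = (4+1−4)·(4+1)^{4−1} = 1 · 125 = 125 [KW]
E.g. (4,2,1,3) → sorted (1,2,3,4): b_i ≤ i ∀i, a PF.

125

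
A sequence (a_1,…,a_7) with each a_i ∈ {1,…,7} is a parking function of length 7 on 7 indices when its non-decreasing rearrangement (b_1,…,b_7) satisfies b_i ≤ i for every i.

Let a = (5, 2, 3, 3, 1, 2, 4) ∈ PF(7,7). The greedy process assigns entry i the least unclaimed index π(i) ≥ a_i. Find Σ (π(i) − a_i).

8

Σπ(i) = 1+…+7 = 28; Σa = 5+2+3+3+1+2+4 = 20; disp = 28−20 = 8.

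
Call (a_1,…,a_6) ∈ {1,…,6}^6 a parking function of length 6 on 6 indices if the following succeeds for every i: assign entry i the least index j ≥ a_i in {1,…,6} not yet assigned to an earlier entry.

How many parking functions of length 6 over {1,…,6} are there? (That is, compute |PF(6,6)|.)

16807

Count = (6+1−6)·(6+1)^{6−1} = 1·16807 = 16807 (Konheim–Weiss)
Check (2,1,5,2,1,4) → sorted (1,1,2,2,4,5): b_i ≤ i ∀i, a PF.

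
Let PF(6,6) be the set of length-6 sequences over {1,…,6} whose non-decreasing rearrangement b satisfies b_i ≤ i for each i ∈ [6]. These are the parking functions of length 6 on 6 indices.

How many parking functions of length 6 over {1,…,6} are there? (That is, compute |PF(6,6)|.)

|PF(6,6)| = (7−6)·7^(6−1) = 1×16807 = 16807 (Konheim–Weiss)
Example (2,1,2,1,5,5) → sorted (1,1,2,2,5,5): b_i ≤ i ∀i, a PF.

16807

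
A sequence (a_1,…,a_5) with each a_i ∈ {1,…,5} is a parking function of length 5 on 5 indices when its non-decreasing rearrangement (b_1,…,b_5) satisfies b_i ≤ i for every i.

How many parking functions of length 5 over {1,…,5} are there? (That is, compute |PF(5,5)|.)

1296

|PF(5,5)| = (6−5)·6^(5−1) = 1 · 1296 = 1296 (Pollak)
Check (4,2,3,5,1) → sorted (1,2,3,4,5): b_i ≤ i ∀i, a PF.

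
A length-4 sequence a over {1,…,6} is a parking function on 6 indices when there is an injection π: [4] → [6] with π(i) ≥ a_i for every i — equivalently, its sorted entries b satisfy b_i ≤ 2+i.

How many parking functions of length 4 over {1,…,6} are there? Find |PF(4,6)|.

1029

|PF| = (6−4+1)·(6+1)^(4−1) = 3 · 343 = 1029 [KW]
One tuple (2,5,4,6) → sorted (2,4,5,6): b_i ≤ 2+i ∀i, a PF.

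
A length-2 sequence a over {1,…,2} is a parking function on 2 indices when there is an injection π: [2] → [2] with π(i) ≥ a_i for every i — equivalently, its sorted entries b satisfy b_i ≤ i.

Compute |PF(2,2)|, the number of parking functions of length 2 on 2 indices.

3

|PF| = 1·3^1 = 1·3 = 3 [KW]
E.g. (1,1) → sorted (1,1): b_i ≤ i ∀i, a PF.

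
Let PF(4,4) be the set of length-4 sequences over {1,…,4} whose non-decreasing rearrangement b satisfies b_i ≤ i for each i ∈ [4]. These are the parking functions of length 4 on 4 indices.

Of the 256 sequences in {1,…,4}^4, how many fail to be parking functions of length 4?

#PF = (4+1−4)·(4+1)^{4−1} = 1·125 = 125 (Konheim–Weiss)
E.g. (3,3,1,4) → sorted (1,3,3,4): b_2=3>2, not a PF.
4^4 − 125 = 256 − 125 = 131

131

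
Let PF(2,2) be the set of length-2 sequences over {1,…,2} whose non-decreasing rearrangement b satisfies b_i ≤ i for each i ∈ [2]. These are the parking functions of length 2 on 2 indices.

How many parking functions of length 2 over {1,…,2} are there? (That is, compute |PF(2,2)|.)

#PF = (2−2+1)·(2+1)^(2−1) = 1×3 = 3 [KW]
One tuple (2,1) → sorted (1,2): b_i ≤ i ∀i, a PF.

3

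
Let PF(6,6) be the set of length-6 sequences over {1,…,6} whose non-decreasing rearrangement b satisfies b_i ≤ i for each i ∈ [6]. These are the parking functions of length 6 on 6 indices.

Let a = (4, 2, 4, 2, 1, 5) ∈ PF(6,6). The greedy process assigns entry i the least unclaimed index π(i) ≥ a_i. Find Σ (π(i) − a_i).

3

Σπ(i) = 1+…+6 = 21; Σa = 4+2+4+2+1+5 = 18; disp = 21−18 = 3.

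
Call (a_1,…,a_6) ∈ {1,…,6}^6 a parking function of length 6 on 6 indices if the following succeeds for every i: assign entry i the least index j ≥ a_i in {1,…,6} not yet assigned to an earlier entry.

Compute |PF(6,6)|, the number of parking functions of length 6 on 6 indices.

Count = (7−6)·7^(6−1) = 1·16807 = 16807 (Konheim–Weiss)
Check (4,3,4,1,5,2) → sorted (1,2,3,4,4,5): b_i ≤ i ∀i, a PF.

16807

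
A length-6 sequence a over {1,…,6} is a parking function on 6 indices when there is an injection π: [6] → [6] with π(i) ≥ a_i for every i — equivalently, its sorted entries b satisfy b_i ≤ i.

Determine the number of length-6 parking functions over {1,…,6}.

16807

|PF(6,6)| = (6−6+1)·(6+1)^(6−1) = 1·16807 = 16807 [KW]
Example (2,2,6,2,1,1) → sorted (1,1,2,2,2,6): b_i ≤ i ∀i, a PF.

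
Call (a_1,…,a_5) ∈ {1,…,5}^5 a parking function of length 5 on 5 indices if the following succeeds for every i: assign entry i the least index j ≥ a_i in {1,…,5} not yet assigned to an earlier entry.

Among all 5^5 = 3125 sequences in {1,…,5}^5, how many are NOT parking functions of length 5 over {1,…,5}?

|PF(5,5)| = (5−5+1)·(5+1)^(5−1) = 1 · 1296 = 1296
Example (4,3,3,5,1) → sorted (1,3,3,4,5): b_2=3>2, not a PF.
5^5 − 1296 = 3125 − 1296 = 1829

1829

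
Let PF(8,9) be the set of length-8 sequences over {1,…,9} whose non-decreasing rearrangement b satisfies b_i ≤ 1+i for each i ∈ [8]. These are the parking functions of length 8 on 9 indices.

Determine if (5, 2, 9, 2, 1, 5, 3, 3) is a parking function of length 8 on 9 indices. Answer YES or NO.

YES

Sorted: b = (1, 2, 2, 3, 3, 5, 5, 9).
  b_1=1 ≤ 2
  b_2=2 ≤ 3
  b_3=2 ≤ 4
  b_4=3 ≤ 5
  b_5=3 ≤ 6
  b_6=5 ≤ 7
  b_7=5 ≤ 8
  b_8=9 ≤ 9
All bounds hold ⇒ YES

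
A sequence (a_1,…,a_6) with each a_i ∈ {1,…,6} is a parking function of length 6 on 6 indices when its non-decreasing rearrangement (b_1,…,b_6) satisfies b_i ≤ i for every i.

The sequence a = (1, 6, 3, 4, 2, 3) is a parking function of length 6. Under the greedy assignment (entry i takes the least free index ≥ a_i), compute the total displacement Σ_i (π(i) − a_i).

2

Σπ(i) = 1+…+6 = 21; Σa = 1+6+3+4+2+3 = 19; disp = 21−19 = 2.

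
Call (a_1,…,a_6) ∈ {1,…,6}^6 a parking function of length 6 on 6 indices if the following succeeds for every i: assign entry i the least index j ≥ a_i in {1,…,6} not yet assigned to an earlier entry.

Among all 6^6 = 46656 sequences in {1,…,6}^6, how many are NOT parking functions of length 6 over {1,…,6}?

29849

Count = 1·7^5 = 1·16807 = 16807 (Pollak)
One tuple (1,4,6,6,6,6) → sorted (1,4,6,6,6,6): b_2=4>2, not a PF.
6^6 − 16807 = 46656 − 16807 = 29849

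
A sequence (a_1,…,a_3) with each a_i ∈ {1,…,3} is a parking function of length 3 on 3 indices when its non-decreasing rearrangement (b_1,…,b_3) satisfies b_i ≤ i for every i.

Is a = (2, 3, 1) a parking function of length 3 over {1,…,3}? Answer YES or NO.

YES

Order a: b = (1, 2, 3).
  b_1=1 ≤ 1
  b_2=2 ≤ 2
  b_3=3 ≤ 3
All bounds hold ⇒ YES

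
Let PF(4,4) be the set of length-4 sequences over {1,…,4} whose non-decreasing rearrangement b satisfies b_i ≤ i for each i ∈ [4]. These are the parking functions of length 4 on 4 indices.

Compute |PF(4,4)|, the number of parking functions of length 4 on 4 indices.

125

|PF(4,4)| = (4−4+1)·(4+1)^(4−1) = 1 · 125 = 125 (Konheim–Weiss)
Example (1,2,4,1) → sorted (1,1,2,4): b_i ≤ i ∀i, a PF.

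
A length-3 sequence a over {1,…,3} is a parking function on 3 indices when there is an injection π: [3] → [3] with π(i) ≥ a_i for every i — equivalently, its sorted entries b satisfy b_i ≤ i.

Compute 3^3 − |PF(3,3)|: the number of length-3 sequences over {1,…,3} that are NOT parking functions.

Count = (3+1−3)·(3+1)^{3−1} = 1×16 = 16
E.g. (3,2,3) → sorted (2,3,3): b_1=2>1, not a PF.
3^3 − 16 = 27 − 16 = 11

11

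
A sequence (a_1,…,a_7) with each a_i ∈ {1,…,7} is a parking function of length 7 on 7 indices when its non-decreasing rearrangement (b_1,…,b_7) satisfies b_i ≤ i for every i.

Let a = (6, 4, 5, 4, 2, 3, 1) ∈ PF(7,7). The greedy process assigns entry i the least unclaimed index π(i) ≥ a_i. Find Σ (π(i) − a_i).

3

Σπ = 28 ({1..7} each once); Σa = 6+4+5+4+2+3+1 = 25; disp = 28−25 = 3.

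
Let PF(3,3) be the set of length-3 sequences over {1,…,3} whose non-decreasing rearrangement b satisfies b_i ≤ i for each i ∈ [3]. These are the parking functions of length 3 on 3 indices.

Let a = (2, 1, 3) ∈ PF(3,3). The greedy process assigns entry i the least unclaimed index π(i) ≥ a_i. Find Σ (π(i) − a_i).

Σπ = 3·4/2 = 6 (π permutes [3]); Σa = 2+1+3 = 6; disp = 6−6 = 0.

0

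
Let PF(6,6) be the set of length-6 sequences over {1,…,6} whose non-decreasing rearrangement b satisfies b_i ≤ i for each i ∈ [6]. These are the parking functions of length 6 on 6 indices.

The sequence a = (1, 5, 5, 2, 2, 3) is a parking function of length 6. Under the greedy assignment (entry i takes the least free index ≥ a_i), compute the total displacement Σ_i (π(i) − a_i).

Σπ(i) = 1+…+6 = 21; Σa = 1+5+5+2+2+3 = 18; disp = 21−18 = 3.

3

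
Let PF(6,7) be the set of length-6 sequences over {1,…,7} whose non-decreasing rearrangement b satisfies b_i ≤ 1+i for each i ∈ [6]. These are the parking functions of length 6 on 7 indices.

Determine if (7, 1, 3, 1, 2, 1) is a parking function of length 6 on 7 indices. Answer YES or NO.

YES

Rearranged: b = (1, 1, 1, 2, 3, 7).
  b_1=1 ≤ 2
  b_2=1 ≤ 3
  b_3=1 ≤ 4
  b_4=2 ≤ 5
  b_5=3 ≤ 6
  b_6=7 ≤ 7
All bounds hold ⇒ YES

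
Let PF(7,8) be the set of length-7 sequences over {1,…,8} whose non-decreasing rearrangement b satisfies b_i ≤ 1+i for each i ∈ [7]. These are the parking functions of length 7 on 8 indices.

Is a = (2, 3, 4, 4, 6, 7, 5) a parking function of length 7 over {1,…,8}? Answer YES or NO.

Rearranged: b = (2, 3, 4, 4, 5, 6, 7).
  b_1=2 ≤ 2
  b_2=3 ≤ 3
  b_3=4 ≤ 4
  b_4=4 ≤ 5
  b_5=5 ≤ 6
  b_6=6 ≤ 7
  b_7=7 ≤ 8
All bounds hold ⇒ YES

YES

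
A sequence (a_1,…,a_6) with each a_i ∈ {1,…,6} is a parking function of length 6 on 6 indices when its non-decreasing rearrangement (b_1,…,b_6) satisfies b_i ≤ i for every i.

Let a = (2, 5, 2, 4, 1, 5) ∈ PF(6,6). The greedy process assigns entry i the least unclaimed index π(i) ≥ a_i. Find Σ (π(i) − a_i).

Σπ = 21 ({1..6} each once); Σa = 2+5+2+4+1+5 = 19; disp = 21−19 = 2.

2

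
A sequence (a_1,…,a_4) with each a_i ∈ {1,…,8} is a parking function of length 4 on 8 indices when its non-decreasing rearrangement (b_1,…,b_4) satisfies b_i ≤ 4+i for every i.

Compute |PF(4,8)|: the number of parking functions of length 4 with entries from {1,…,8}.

3645

Count = (9−4)·9^(4−1) = 5 · 729 = 3645 (Pollak)
Check (5,2,5,1) → sorted (1,2,5,5): b_i ≤ 4+i ∀i, a PF.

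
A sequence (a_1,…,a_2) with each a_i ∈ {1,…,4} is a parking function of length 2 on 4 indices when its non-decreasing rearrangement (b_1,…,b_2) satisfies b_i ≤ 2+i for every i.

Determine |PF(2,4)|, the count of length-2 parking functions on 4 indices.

15

|PF| = (4−2+1)·(4+1)^(2−1) = 3 · 5 = 15
One tuple (3,1) → sorted (1,3): b_i ≤ 2+i ∀i, a PF.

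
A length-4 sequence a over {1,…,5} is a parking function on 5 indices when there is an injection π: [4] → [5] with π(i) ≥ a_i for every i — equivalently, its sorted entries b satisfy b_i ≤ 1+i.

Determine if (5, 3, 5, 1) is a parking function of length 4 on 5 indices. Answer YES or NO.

NO

Rearranged: b = (1, 3, 5, 5).
  b_1=1 ≤ 2
  b_2=3 ≤ 3
  b_3=5 > 4
  fails at i=3 ⇒ NO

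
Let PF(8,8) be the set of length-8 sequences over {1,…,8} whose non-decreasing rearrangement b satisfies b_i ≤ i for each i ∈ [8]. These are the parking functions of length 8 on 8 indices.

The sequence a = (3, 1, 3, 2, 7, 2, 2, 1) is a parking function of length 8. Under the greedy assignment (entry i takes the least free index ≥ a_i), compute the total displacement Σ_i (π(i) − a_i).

15

Σπ(i) = 1+…+8 = 36; Σa = 3+1+3+2+7+2+2+1 = 21; disp = 36−21 = 15.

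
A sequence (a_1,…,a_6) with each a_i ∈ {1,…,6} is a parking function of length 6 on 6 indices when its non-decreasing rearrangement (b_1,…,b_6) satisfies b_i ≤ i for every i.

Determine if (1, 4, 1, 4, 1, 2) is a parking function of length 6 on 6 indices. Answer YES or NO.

YES

Rearranged: b = (1, 1, 1, 2, 4, 4).
  b_1=1 ≤ 1
  b_2=1 ≤ 2
  b_3=1 ≤ 3
  b_4=2 ≤ 4
  b_5=4 ≤ 5
  b_6=4 ≤ 6
All bounds hold ⇒ YES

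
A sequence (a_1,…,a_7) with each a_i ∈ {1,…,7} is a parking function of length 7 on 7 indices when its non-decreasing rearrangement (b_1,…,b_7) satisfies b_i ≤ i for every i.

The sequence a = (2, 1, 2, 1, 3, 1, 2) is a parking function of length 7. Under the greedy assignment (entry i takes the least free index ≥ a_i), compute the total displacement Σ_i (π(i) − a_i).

Σπ(i) = 1+…+7 = 28; Σa = 2+1+2+1+3+1+2 = 12; disp = 28−12 = 16.

16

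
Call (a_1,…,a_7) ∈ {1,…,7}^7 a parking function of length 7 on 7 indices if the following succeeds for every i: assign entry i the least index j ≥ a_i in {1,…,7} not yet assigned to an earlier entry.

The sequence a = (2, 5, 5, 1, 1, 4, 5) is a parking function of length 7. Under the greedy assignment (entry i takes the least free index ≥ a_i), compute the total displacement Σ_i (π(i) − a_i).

5

Σπ = 28 ({1..7} each once); Σa = 2+5+5+1+1+4+5 = 23; disp = 28−23 = 5.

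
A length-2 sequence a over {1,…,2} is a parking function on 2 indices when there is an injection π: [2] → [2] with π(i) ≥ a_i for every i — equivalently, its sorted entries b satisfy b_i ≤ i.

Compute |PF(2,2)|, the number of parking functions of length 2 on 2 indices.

#PF = (2−2+1)·(2+1)^(2−1) = 1 · 3 = 3 (Pollak)
Example (2,1) → sorted (1,2): b_i ≤ i ∀i, a PF.

3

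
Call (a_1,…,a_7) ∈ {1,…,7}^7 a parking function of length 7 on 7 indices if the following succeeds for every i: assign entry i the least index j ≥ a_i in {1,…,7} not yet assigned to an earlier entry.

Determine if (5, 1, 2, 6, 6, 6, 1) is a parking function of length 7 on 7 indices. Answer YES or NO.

Order a: b = (1, 1, 2, 5, 6, 6, 6).
  b_1=1 ≤ 1
  b_2=1 ≤ 2
  b_3=2 ≤ 3
  b_4=5 > 4
  fails at i=4 ⇒ NO

NO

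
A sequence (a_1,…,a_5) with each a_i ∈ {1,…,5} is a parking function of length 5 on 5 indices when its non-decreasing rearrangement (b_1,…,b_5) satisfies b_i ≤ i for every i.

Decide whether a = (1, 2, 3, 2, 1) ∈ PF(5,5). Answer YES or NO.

YES

Order a: b = (1, 1, 2, 2, 3).
  b_1=1 ≤ 1
  b_2=1 ≤ 2
  b_3=2 ≤ 3
  b_4=2 ≤ 4
  b_5=3 ≤ 5
All bounds hold ⇒ YES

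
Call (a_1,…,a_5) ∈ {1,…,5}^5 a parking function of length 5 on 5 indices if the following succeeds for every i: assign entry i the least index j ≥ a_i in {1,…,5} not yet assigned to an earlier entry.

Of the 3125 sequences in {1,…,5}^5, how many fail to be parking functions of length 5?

1829

Count = (6−5)·6^(5−1) = 1×1296 = 1296 (Konheim–Weiss)
Example (5,2,1,5,5) → sorted (1,2,5,5,5): b_3=5>3, not a PF.
Total 3125; non-PF = 3125−1296 = 1829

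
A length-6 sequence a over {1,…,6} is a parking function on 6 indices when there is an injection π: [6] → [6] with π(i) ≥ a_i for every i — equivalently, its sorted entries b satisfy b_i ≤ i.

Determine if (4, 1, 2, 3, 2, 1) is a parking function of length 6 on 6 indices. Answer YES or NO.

Rearranged: b = (1, 1, 2, 2, 3, 4).
  b_1=1 ≤ 1
  b_2=1 ≤ 2
  b_3=2 ≤ 3
  b_4=2 ≤ 4
  b_5=3 ≤ 5
  b_6=4 ≤ 6
All bounds hold ⇒ YES

YES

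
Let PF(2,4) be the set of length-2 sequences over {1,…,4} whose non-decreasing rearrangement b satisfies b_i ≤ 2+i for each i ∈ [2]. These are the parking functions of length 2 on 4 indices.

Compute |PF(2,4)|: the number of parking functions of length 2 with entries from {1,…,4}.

|PF| = (5−2)·5^(2−1) = 3·5 = 15 (Konheim–Weiss)
Check (1,4) → sorted (1,4): b_i ≤ 2+i ∀i, a PF.

15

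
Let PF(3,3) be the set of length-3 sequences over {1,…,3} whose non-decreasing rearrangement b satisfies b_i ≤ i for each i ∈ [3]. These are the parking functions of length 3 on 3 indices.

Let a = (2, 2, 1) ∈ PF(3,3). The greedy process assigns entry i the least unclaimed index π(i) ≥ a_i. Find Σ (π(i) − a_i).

Σπ = 3·4/2 = 6 (π permutes [3]); Σa = 2+2+1 = 5; disp = 6−5 = 1.

1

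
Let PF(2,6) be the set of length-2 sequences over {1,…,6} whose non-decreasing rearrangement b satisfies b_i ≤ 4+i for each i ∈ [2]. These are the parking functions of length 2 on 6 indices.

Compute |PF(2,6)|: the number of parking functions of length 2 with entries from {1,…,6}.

|PF| = (6+1−2)·(6+1)^{2−1} = 5×7 = 35
Example (6,3) → sorted (3,6): b_i ≤ 4+i ∀i, a PF.

35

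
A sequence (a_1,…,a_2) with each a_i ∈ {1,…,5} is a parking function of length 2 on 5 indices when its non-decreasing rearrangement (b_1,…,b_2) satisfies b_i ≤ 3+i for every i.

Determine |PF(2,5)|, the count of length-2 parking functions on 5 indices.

24

|PF| = (6−2)·6^(2−1) = 4×6 = 24 (Konheim–Weiss)
E.g. (1,4) → sorted (1,4): b_i ≤ 3+i ∀i, a PF.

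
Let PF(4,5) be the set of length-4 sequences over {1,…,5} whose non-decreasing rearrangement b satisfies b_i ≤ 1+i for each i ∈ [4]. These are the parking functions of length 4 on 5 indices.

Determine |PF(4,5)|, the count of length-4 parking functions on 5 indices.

432

#PF = (5+1−4)·(5+1)^{4−1} = 2·216 = 432 (Konheim–Weiss)
Check (2,5,4,1) → sorted (1,2,4,5): b_i ≤ 1+i ∀i, a PF.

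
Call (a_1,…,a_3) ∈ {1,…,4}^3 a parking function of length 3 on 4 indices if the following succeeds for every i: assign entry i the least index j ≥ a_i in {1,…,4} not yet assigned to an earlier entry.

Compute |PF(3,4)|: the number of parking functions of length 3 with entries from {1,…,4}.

Count = (5−3)·5^(3−1) = 2×25 = 50
E.g. (1,3,1) → sorted (1,1,3): b_i ≤ 1+i ∀i, a PF.

50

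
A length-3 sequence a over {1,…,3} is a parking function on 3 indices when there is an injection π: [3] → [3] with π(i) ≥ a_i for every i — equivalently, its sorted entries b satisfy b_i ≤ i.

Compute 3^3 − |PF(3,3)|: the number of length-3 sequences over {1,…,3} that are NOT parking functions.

11

|PF| = (4−3)·4^(3−1) = 1×16 = 16
Check (3,3,3) → sorted (3,3,3): b_1=3>1, not a PF.
So 27 − 16 = 11 fail.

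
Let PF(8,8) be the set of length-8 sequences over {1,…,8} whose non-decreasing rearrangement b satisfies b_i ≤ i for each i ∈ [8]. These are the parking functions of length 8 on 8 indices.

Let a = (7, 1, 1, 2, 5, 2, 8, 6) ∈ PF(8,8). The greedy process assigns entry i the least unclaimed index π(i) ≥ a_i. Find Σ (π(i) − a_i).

Σπ = 36 ({1..8} each once); Σa = 7+1+1+2+5+2+8+6 = 32; disp = 36−32 = 4.

4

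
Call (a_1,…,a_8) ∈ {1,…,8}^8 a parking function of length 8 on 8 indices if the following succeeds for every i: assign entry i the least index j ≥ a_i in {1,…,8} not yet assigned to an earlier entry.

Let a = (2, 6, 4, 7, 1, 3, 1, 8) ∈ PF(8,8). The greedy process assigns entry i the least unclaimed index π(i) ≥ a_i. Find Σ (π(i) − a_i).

4

Σπ(i) = 1+…+8 = 36; Σa = 2+6+4+7+1+3+1+8 = 32; disp = 36−32 = 4.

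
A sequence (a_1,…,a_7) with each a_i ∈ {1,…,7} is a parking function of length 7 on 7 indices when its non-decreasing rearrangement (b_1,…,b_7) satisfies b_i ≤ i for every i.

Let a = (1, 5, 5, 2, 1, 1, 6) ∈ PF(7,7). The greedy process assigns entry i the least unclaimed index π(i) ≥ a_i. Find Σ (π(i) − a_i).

7

Σπ = 7·8/2 = 28 (π permutes [7]); Σa = 1+5+5+2+1+1+6 = 21; disp = 28−21 = 7.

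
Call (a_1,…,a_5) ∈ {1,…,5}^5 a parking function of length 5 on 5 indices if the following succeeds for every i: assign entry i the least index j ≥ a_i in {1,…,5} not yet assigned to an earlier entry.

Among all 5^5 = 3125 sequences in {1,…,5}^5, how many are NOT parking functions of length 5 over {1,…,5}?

Count = (5+1−5)·(5+1)^{5−1} = 1×1296 = 1296 (Pollak)
Example (5,3,5,2,4) → sorted (2,3,4,5,5): b_1=2>1, not a PF.
5^5 − 1296 = 3125 − 1296 = 1829

1829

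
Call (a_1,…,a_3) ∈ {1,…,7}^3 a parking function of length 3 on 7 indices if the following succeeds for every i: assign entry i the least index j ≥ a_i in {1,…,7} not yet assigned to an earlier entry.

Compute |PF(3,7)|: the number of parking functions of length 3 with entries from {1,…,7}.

#PF = (7−3+1)·(7+1)^(3−1) = 5 · 64 = 320 (Konheim–Weiss)
Example (5,2,7) → sorted (2,5,7): b_i ≤ 4+i ∀i, a PF.

320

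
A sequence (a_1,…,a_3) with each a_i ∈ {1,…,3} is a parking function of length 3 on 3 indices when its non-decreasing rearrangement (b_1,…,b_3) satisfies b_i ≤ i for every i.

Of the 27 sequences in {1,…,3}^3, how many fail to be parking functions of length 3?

11

|PF(3,3)| = (3+1−3)·(3+1)^{3−1} = 1 · 16 = 16
Check (3,2,2) → sorted (2,2,3): b_1=2>1, not a PF.
3^3 − 16 = 27 − 16 = 11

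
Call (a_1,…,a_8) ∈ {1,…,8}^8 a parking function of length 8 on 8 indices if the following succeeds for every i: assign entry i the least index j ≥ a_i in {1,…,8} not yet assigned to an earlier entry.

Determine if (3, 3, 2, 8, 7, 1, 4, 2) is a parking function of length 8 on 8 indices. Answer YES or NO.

YES

Sorted: b = (1, 2, 2, 3, 3, 4, 7, 8).
  b_1=1 ≤ 1
  b_2=2 ≤ 2
  b_3=2 ≤ 3
  b_4=3 ≤ 4
  b_5=3 ≤ 5
  b_6=4 ≤ 6
  b_7=7 ≤ 7
  b_8=8 ≤ 8
All bounds hold ⇒ YES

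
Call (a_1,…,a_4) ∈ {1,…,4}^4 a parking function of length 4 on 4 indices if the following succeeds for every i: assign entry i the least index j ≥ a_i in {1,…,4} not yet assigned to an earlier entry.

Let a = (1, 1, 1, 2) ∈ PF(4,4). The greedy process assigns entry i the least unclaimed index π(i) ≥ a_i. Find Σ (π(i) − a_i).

5

Σπ = 10 ({1..4} each once); Σa = 1+1+1+2 = 5; disp = 10−5 = 5.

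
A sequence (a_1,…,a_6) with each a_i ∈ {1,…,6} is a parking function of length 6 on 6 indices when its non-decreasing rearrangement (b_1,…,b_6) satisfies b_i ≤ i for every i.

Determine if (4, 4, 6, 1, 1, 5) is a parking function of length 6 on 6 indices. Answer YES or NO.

NO

Sorted: b = (1, 1, 4, 4, 5, 6).
  b_1=1 ≤ 1
  b_2=1 ≤ 2
  b_3=4 > 3
  fails at i=3 ⇒ NO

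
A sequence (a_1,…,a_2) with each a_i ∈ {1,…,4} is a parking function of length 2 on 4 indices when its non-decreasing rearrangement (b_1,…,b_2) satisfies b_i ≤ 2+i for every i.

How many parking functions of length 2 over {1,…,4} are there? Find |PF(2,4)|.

|PF| = (4+1−2)·(4+1)^{2−1} = 3 · 5 = 15 (Pollak)
One tuple (3,2) → sorted (2,3): b_i ≤ 2+i ∀i, a PF.

15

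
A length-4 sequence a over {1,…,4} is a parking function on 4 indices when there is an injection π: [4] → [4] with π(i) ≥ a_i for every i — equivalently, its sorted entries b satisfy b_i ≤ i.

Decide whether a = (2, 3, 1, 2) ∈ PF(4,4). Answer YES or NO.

Sorted: b = (1, 2, 2, 3).
  b_1=1 ≤ 1
  b_2=2 ≤ 2
  b_3=2 ≤ 3
  b_4=3 ≤ 4
All bounds hold ⇒ YES

YES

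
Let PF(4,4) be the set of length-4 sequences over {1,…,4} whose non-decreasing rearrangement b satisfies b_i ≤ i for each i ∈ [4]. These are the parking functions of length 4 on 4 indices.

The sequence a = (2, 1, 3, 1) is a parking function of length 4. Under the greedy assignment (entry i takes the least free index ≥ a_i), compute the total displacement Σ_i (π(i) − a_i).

Σπ(i) = 1+…+4 = 10; Σa = 2+1+3+1 = 7; disp = 10−7 = 3.

3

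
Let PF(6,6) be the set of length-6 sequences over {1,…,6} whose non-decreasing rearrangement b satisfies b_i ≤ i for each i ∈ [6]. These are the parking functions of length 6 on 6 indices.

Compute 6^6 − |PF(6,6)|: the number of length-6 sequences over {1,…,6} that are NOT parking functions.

|PF(6,6)| = 1·7^5 = 1×16807 = 16807 (Pollak)
E.g. (5,6,2,6,2,6) → sorted (2,2,5,6,6,6): b_1=2>1, not a PF.
6^6 − 16807 = 46656 − 16807 = 29849

29849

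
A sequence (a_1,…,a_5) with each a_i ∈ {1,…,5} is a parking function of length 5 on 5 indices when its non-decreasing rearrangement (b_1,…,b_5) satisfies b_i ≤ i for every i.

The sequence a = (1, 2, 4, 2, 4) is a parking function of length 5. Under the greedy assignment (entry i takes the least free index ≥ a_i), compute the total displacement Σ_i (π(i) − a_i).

2

Σπ = 15 ({1..5} each once); Σa = 1+2+4+2+4 = 13; disp = 15−13 = 2.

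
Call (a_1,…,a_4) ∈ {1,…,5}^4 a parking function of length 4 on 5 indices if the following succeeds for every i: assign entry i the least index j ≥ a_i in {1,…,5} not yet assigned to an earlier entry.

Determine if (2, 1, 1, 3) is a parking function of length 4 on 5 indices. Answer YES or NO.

YES

Sorted: b = (1, 1, 2, 3).
  b_1=1 ≤ 2
  b_2=1 ≤ 3
  b_3=2 ≤ 4
  b_4=3 ≤ 5
All bounds hold ⇒ YES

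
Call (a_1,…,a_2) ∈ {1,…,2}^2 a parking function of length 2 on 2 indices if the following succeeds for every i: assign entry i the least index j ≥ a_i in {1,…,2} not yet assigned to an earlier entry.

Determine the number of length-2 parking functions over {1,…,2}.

#PF = (2−2+1)·(2+1)^(2−1) = 1 · 3 = 3
Example (2,1) → sorted (1,2): b_i ≤ i ∀i, a PF.

3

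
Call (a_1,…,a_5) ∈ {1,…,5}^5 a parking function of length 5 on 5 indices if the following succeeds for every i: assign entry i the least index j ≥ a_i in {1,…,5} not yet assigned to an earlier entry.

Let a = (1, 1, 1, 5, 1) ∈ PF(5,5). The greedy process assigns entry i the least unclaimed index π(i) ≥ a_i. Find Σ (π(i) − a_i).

Σπ = 5·6/2 = 15 (π permutes [5]); Σa = 1+1+1+5+1 = 9; disp = 15−9 = 6.

6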